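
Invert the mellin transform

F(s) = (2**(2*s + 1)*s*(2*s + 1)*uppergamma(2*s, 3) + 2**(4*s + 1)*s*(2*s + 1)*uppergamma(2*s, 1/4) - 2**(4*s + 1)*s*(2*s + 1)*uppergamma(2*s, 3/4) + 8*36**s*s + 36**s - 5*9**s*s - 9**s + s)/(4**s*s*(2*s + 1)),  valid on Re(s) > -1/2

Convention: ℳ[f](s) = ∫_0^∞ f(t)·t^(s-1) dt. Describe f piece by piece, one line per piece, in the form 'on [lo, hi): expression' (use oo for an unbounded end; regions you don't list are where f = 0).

on [0, 1/4): sqrt(t)
on [1/4, 9/4): exp(-sqrt(t)/2)
on [9/4, 9): sqrt(t) + 1
on [9, oo): exp(-sqrt(t))

remove the power substitution first: t on [0, 1/2); exp(-t/2) on [1/2, 3/2); t + 1 on [3/2, 3); …
treat the 4 regions marked off by 1/4, 9/4, 9 separately and sum
for t in [0, 1/4): the term is ∫ sqrt(t)·t^(s-1)
between 1/4 and 9/4 the integrand is exp(-sqrt(t)/2)·t^(s-1)
between 9/4 and 9 the integrand is (sqrt(t) + 1)·t^(s-1)
on [9, ∞) integrate f = exp(-sqrt(t)) against the kernel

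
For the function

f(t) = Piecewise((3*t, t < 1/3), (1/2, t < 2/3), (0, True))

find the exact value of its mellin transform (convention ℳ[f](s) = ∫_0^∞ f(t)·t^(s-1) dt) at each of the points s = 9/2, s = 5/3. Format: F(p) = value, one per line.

F(9/2) = sqrt(3)*(7 + 176*sqrt(2))/24057
F(5/3) = 3**(1/3)*(1 + 8*2**(2/3))/120

strip the common scale on t: t on [0, 1); 1/2 on [1, 2)
linearity at 1/3 turns ℳ[f](s) into 2 summed integrals
piece [0, 1/3): integrate 3*t against the kernel
∫ over [1/3, 2/3) of 1/2·t^(s-1) joins the sum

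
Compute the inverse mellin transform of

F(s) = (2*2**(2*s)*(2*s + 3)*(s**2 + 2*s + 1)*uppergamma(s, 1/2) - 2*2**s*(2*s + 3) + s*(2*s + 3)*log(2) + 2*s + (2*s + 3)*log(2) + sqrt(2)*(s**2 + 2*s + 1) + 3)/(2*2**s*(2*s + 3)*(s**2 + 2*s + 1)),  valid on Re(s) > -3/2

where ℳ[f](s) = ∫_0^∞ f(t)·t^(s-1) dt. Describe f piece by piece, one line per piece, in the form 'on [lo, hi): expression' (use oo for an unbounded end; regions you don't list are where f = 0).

slice at 1/2, 1, transform all 3 pieces, and sum them
segment [0, 1/2) carries t**(3/2); integrate it
on [1/2, 1): add ∫ t*log(t)·t^(s-1) dt
[1, ∞) adds the kernel integral of exp(-t/2)

on [0, 1/2): t**(3/2)
on [1/2, 1): t*log(t)
on [1, oo): exp(-t/2)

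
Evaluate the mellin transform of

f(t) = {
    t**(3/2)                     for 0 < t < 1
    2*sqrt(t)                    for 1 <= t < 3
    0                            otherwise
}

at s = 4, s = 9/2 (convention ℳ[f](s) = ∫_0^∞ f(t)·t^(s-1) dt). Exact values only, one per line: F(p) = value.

breakpoints 1: one integral from each of the 2 segments
[0, 1) adds the kernel integral of t**(3/2)
on [1, 3): add ∫ 2*sqrt(t)·t^(s-1) dt

F(4) = -26/99 + 36*sqrt(3)
F(9/2) = 2909/30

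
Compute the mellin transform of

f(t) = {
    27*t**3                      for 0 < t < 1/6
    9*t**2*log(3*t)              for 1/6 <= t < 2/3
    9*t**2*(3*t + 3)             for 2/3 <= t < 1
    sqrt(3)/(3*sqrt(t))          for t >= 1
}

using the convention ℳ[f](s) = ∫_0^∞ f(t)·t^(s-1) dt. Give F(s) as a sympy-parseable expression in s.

(480*2**(2*s)*(1 - 2*s)*(s + 2)**2 + 96*2**(2*s)*(s + 2)*(s + 3)*(2*s - 1)*log(2) - 288*2**(2*s)*(s + 2)*(2*s - 1) - 96*2**(2*s)*(s + 3)*(2*s - 1) - 16*sqrt(3)*6**s*(s + 2)**2*(s + 3) + 1296*6**s*(s + 2)**2*(2*s - 1) + 648*6**s*(s + 2)*(2*s - 1) + 3*(s + 2)**2*(2*s - 1) + 6*(s + 2)*(s + 3)*(2*s - 1)*log(2) + 6*(s + 3)*(2*s - 1))/(24*6**s*(s + 2)**2*(s + 3)*(2*s - 1))
  -3 < Re(s) < 1/2

peel off the common scale on t: t**3 on [0, 1/2); t**2*log(t) on [1/2, 2); t**2*(t + 3) on [2, 3); …
reversing the shared t-power: t on [0, 1/2); log(t) on [1/2, 2); t + 3 on [2, 3); …
slice at 1/6, 2/3, 1, transform all 4 pieces, and sum them
between 0 and 1/6 the integrand is 27*t**3·t^(s-1)
over [1/6, 2/3), the kernel integral of 9*t**2*log(3*t) enters the sum
segment [2/3, 1) carries 9*t**2*(3*t + 3); integrate it
between 1 and ∞ the integrand is sqrt(3)/(3*sqrt(t))·t^(s-1)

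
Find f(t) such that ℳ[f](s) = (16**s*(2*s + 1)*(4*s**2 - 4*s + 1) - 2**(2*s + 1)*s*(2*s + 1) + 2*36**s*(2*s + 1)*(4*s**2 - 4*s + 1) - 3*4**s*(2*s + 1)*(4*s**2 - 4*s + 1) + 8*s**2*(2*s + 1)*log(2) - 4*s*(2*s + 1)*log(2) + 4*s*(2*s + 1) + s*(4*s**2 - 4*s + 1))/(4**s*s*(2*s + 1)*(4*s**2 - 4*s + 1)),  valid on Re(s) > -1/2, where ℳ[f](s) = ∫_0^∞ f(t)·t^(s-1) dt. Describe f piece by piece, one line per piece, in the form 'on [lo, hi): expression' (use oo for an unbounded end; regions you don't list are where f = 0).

on [0, 1/4): sqrt(t)
on [1/4, 1): log(sqrt(t))/sqrt(t)
on [1, 4): 3
on [4, 9): 2

reversing the power substitution: t on [0, 1/2); log(t)/t on [1/2, 1); 3 on [1, 2); …
along the cuts 1/4, 1, 4, ℳ[f](s) splits into 4 integrals
on [0, 1/4) integrate f = sqrt(t) against the kernel
∫ log(sqrt(t))/sqrt(t)·t^(s-1) over [1/4, 1)
on [1, 4): add ∫ 3·t^(s-1) dt
for t in [4, 9): the term is ∫ 2·t^(s-1)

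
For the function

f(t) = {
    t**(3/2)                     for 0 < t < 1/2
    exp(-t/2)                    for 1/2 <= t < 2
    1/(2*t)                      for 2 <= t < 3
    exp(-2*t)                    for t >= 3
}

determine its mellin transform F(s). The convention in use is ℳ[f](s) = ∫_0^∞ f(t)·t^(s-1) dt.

(12*24**s*(s - 1)*(2*s + 3)*uppergamma(s, 1/4) - 12*24**s*(s - 1)*(2*s + 3)*uppergamma(s, 1) - 3*24**s*(2*s + 3) + 2*36**s*(2*s + 3) + 12*6**s*(s - 1)*(2*s + 3)*uppergamma(s, 6) + 6*sqrt(2)*6**s*(s - 1))/(12*12**s*(s - 1)*(2*s + 3))
  Re(s) > -3/2

integrate the 4 segments split at 1/2, 2, 3, then add the results
between 0 and 1/2 the integrand is t**(3/2)·t^(s-1)
piece [1/2, 2): integrate exp(-t/2) against the kernel
between 2 and 3 the integrand is 1/(2*t)·t^(s-1)
segment 3 to ∞ holds exp(-2*t); add its integral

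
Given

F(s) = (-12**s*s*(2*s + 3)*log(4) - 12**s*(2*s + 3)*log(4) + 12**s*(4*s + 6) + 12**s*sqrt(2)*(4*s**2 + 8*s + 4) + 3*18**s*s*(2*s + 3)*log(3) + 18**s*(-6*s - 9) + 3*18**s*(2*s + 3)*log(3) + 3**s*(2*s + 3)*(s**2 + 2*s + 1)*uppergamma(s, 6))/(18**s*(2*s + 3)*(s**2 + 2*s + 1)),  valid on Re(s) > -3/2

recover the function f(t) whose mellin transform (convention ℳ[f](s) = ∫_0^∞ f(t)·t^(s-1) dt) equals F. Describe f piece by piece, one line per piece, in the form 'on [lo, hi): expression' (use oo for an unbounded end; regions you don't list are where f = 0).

on [0, 2/3): 3*sqrt(3)*t**(3/2)
on [2/3, 1): 3*t*log(3*t)
on [1, oo): exp(-6*t)

the common scale on t comes off first: t**(3/2) on [0, 2); t*log(t) on [2, 3); exp(-2*t) on [3, ∞)
split f at 2/3, 1: ℳ[f](s) collects 3 kernel integrals
the [0, 2/3) slice contributes ∫ 3*sqrt(3)*t**(3/2)·t^(s-1) dt
piece [2/3, 1): integrate 3*t*log(3*t) against the kernel
for t in [1, ∞): the term is ∫ exp(-6*t)·t^(s-1)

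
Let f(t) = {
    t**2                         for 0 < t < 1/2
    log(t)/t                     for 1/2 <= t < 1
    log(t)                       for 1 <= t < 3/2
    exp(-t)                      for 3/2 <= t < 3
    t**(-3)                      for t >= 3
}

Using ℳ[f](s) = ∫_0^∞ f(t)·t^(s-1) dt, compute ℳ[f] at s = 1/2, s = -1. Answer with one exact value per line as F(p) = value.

F(1/2) = -2*sqrt(6) + log(2**(-2*sqrt(2) - sqrt(6))*3**(sqrt(6))) - sqrt(pi)*erfc(sqrt(3)) + 2*sqrt(3)/135 + sqrt(pi)*erfc(sqrt(6)/2) + 81*sqrt(2)/20
F(-1) = -4*log(2)/3 - 2*log(3)/3 - expint(2, 3)/3 + 2*expint(2, 3/2)/3 + 257/162

f breaks at 1/2, 1, 3/2, 3 into 5 integrals to sum
piece [0, 1/2): integrate t**2 against the kernel
the [1/2, 1) slice contributes ∫ log(t)/t·t^(s-1) dt
piece [1, 3/2): integrate log(t) against the kernel
over [3/2, 3), the kernel integral of exp(-t) enters the sum
segment 3 to ∞ holds t**(-3); add its integral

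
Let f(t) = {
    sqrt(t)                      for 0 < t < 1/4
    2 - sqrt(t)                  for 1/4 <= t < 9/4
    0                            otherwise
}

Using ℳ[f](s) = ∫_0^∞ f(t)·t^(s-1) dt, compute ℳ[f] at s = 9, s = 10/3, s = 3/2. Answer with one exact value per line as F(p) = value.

F(9) = 4261625359/44826624
F(10/3) = 3*2**(1/3)*(-13 + 5832*3**(2/3))/14720
F(3/2) = 179/96

the power substitution comes off first: t on [0, 1/2); 2 - t on [1/2, 3/2)
split f at 1/4: ℳ[f](s) collects 2 kernel integrals
∫ sqrt(t)·t^(s-1) over [0, 1/4)
segment [1/4, 9/4) carries (2 - sqrt(t)); integrate it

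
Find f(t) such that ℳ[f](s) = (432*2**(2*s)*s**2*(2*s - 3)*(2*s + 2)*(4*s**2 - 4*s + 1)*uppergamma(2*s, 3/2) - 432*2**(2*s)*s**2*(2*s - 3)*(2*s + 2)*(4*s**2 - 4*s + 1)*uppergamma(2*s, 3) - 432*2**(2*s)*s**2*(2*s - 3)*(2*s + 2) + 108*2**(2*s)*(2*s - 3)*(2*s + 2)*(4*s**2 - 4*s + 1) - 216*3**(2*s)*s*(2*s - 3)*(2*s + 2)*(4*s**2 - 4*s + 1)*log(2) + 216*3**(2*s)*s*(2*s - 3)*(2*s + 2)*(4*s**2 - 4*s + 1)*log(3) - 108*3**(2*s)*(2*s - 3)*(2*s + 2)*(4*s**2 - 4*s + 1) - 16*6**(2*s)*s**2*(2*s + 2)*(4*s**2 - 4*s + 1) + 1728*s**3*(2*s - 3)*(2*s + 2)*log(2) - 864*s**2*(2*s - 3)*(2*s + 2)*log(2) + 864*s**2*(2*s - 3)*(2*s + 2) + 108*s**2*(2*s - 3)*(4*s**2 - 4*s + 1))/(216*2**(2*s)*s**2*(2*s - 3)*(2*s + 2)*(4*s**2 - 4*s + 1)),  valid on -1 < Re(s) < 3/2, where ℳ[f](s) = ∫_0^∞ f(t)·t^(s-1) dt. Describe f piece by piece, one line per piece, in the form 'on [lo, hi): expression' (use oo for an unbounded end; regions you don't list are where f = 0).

undo the shared t-power: sqrt(t) on [0, 1/4); log(sqrt(t))/t on [1/4, 1); log(sqrt(t))/sqrt(t) on [1, 9/4); …
back out the power substitution: t on [0, 1/2); log(t)/t**2 on [1/2, 1); log(t)/t on [1, 3/2); …
reversing the shared t-power: t**2 on [0, 1/2); log(t)/t on [1/2, 1); log(t) on [1, 3/2); …
split f at 1/4, 1, 9/4, 9: ℳ[f](s) collects 5 kernel integrals
∫ over [0, 1/4) of t·t^(s-1) joins the sum
piece [1/4, 1): integrate log(sqrt(t))/sqrt(t) against the kernel
∫ over [1, 9/4) of log(sqrt(t))·t^(s-1) joins the sum
segment [9/4, 9) carries exp(-sqrt(t)); integrate it
piece [9, ∞): integrate t**(-3/2) against the kernel

on [0, 1/4): t
on [1/4, 1): log(sqrt(t))/sqrt(t)
on [1, 9/4): log(sqrt(t))
on [9/4, 9): exp(-sqrt(t))
on [9, oo): t**(-3/2)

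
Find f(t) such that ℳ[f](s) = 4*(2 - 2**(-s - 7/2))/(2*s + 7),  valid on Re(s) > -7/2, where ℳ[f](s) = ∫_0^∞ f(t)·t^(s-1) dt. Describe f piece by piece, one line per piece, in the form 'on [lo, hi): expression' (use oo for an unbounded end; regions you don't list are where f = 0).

split f at 1/2: ℳ[f](s) collects 2 kernel integrals
for t in [0, 1/2): the term is ∫ 2*t**(7/2)·t^(s-1)
∫ over [1/2, 1) of 4*t**(7/2)·t^(s-1) joins the sum

on [0, 1/2): 2*t**(7/2)
on [1/2, 1): 4*t**(7/2)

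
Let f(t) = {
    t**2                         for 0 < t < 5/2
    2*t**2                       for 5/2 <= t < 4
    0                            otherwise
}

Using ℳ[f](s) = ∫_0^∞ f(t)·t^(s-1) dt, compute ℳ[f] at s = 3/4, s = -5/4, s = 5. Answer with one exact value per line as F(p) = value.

F(3/4) = -25*2**(1/4)*5**(3/4)/22 + 256*sqrt(2)/11
F(-5/4) = -2*2**(1/4)*5**(3/4)/3 + 16*sqrt(2)/3
F(5) = 4116179/896

cuts at 5/2: linearity sums the 2 kernel integrals
on [0, 5/2): add ∫ t**2·t^(s-1) dt
for t in [5/2, 4): the term is ∫ 2*t**2·t^(s-1)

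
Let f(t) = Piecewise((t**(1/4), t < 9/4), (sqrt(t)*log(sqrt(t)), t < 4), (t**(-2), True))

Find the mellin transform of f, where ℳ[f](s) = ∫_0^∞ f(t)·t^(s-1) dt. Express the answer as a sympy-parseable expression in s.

peel off the power substitution: sqrt(t) on [0, 3/2); t*log(t) on [3/2, 2); t**(-4) on [2, ∞)
linearity at 9/4, 4 turns ℳ[f](s) into 3 summed integrals
on [0, 9/4) integrate f = t**(1/4) against the kernel
∫ over [9/4, 4) of sqrt(t)*log(sqrt(t))·t^(s-1) joins the sum
∫ t**(-2)·t^(s-1) over [4, ∞)

(64*2**(4*s)*s*(2*s - 4)*(4*s + 1)*log(2) - 32*2**(4*s)*(2*s - 4)*(4*s + 1) + 32*2**(4*s)*(2*s - 4)*(4*s + 1)*log(2) - 2**(4*s)*(4*s + 1)*(4*s**2 + 4*s + 1) - 48*3**(2*s)*s*(2*s - 4)*(4*s + 1)*log(3) + 48*3**(2*s)*s*(2*s - 4)*(4*s + 1)*log(2) - 24*3**(2*s)*(2*s - 4)*(4*s + 1)*log(3) + 24*3**(2*s)*(2*s - 4)*(4*s + 1)*log(2) + 24*3**(2*s)*(2*s - 4)*(4*s + 1) + 16*3**(2*s)*sqrt(6)*(2*s - 4)*(4*s**2 + 4*s + 1))/(8*2**(2*s)*(2*s - 4)*(4*s + 1)*(4*s**2 + 4*s + 1))
  -1/4 < Re(s) < 2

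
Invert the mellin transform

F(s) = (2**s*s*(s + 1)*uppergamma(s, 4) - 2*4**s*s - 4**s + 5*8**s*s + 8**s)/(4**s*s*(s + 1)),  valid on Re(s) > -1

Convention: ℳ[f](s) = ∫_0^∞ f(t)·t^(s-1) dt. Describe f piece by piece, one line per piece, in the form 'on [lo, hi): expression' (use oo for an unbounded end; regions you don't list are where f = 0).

on [0, 1): t
on [1, 2): 2*t + 1
on [2, oo): exp(-2*t)

the 3 pieces separated at 1, 2 each add one integral
segment [0, 1) carries t; integrate it
for t in [1, 2): the term is ∫ (2*t + 1)·t^(s-1)
for t in [2, ∞): the term is ∫ exp(-2*t)·t^(s-1)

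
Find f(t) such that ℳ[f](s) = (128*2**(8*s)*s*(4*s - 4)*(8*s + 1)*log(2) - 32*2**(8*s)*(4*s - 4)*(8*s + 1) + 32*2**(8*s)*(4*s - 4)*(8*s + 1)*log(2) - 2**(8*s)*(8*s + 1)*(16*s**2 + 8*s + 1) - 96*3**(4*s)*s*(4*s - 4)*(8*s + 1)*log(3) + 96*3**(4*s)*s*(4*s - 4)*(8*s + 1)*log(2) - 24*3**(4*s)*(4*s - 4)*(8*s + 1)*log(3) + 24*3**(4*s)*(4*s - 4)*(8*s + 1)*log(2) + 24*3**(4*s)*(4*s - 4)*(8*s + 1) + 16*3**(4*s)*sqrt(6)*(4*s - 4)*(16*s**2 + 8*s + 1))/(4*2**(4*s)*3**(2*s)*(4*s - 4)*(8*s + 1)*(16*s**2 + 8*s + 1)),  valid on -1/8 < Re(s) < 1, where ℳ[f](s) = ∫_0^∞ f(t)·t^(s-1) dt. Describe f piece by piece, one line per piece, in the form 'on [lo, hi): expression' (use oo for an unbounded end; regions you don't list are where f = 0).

on [0, 9/16): 3**(1/4)*t**(1/8)
on [9/16, 16/9): sqrt(3)*t**(1/4)*log(sqrt(3)*t**(1/4))
on [16/9, oo): 1/(9*t)

invert the power substitution to get 3**(1/4)*t**(1/4) on [0, 3/4); sqrt(3)*sqrt(t)*log(sqrt(3)*sqrt(t)) on [3/4, 4/3); 1/(9*t**2) on [4/3, ∞)
undo the common scale on t: t**(1/4) on [0, 9/4); sqrt(t)*log(sqrt(t)) on [9/4, 4); t**(-2) on [4, ∞)
the power substitution comes off first: sqrt(t) on [0, 3/2); t*log(t) on [3/2, 2); t**(-4) on [2, ∞)
split f at 9/16, 16/9: ℳ[f](s) collects 3 kernel integrals
[0, 9/16) adds the kernel integral of 3**(1/4)*t**(1/8)
[9/16, 16/9) adds the kernel integral of sqrt(3)*t**(1/4)*log(sqrt(3)*t**(1/4))
on [16/9, ∞) integrate f = 1/(9*t) against the kernel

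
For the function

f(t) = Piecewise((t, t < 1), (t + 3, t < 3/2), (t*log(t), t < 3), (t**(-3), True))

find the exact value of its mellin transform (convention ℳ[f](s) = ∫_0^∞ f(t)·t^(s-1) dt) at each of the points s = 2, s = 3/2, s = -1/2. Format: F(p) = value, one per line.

treat the 4 regions marked off by 1, 3/2, 3 separately and sum
over [0, 1), the kernel integral of t enters the sum
∫ (t + 3)·t^(s-1) over [1, 3/2)
for t in [3/2, 3): the term is ∫ t*log(t)·t^(s-1)
the [3, ∞) slice contributes ∫ t**(-3)·t^(s-1) dt

F(2) = 17/24 + 9*log(2)/8 + 63*log(3)/8
F(3/2) = -922*sqrt(3)/675 - 2 + 213*sqrt(6)/100 + log(2**(9*sqrt(6)/20)*3**(-9*sqrt(6)/20 + 18*sqrt(3)/5))
F(-1/2) = -2266*sqrt(3)/567 + sqrt(6) + log(2**(sqrt(6))*3**(-sqrt(6) + 2*sqrt(3))) + 6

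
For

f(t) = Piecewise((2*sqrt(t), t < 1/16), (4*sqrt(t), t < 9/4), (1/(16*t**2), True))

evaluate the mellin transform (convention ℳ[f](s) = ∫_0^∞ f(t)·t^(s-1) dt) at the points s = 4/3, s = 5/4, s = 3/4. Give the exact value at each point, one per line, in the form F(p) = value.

undo the power substitution: 2*t on [0, 1/4); 4*t on [1/4, 3/2); 1/(16*t**4) on [3/2, ∞)
remove the common scale on t first: t on [0, 1/2); 2*t on [1/2, 3); t**(-4) on [3, ∞)
summing 3 kernel integrals split by 1/16, 9/4 yields ℳ[f](s)
the [0, 1/16) slice contributes ∫ 2*sqrt(t)·t^(s-1) dt
[1/16, 9/4) adds the kernel integral of 4*sqrt(t)
segment 9/4 to ∞ holds 1/(16*t**2); add its integral

F(4/3) = 2**(2/3)*(-9 + 3910*6**(2/3))/2112
F(5/4) = -1/112 + 1465*sqrt(6)/378
F(3/4) = -1/20 + 487*sqrt(6)/135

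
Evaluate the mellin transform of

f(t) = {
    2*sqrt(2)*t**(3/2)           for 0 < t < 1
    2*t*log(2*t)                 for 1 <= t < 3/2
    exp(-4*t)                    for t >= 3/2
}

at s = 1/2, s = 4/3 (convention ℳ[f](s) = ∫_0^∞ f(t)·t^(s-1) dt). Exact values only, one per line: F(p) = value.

strip the common scale on t: t**(3/2) on [0, 2); t*log(t) on [2, 3); exp(-2*t) on [3, ∞)
linearity at 1, 3/2 turns ℳ[f](s) into 3 summed integrals
segment 0 to 1 holds 2*sqrt(2)*t**(3/2); add its integral
segment 1 to 3/2 holds 2*t*log(2*t); add its integral
∫ over [3/2, ∞) of exp(-4*t)·t^(s-1) joins the sum

F(1/2) = -2*sqrt(6)/3 - 4*log(2)/3 + sqrt(pi)*erfc(sqrt(6))/2 + 8/9 + sqrt(2) + sqrt(6)*log(3)
F(4/3) = -81*12**(1/3)/196 - 6*log(2)/7 + 2**(1/3)*uppergamma(4/3, 6)/8 + 18/49 + 12*sqrt(2)/17 + 27*12**(1/3)*log(3)/28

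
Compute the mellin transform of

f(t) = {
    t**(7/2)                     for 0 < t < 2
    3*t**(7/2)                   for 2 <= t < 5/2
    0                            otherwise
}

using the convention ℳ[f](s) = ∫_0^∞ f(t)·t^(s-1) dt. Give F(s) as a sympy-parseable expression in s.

2*(-2*2**(s + 7/2) + 3*(5/2)**(s + 7/2))/(2*s + 7)
  Re(s) > -7/2

breakpoints 2: one integral from each of the 2 segments
∫ t**(7/2)·t^(s-1) over [0, 2)
∫ 3*t**(7/2)·t^(s-1) over [2, 5/2)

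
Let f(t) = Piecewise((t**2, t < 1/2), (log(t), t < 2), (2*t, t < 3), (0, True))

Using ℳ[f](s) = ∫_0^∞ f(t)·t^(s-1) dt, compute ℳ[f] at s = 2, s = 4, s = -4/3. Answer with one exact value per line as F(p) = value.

F(2) = 17*log(2)/8 + 2255/192
F(4) = 257*log(2)/64 + 320281/3840
F(-4/3) = 2**(1/3)*(-64*6**(2/3) - log(2**(12*2**(1/3) + 96)) + 120 + 183*2**(1/3))/64

along the cuts 1/2, 2, ℳ[f](s) splits into 3 integrals
piece [0, 1/2): integrate t**2 against the kernel
between 1/2 and 2 the integrand is log(t)·t^(s-1)
∫ 2*t·t^(s-1) over [2, 3)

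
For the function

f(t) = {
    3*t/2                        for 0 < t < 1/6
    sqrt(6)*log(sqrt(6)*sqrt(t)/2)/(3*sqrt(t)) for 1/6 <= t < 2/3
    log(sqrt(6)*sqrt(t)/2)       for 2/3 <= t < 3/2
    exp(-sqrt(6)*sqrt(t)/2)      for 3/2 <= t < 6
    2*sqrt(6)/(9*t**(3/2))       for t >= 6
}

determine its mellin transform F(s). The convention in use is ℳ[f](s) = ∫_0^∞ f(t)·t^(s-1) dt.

(432*2**(2*s)*s**2*(2*s - 3)*(2*s + 2)*(4*s**2 - 4*s + 1)*uppergamma(2*s, 3/2) - 432*2**(2*s)*s**2*(2*s - 3)*(2*s + 2)*(4*s**2 - 4*s + 1)*uppergamma(2*s, 3) - 432*2**(2*s)*s**2*(2*s - 3)*(2*s + 2) + 108*2**(2*s)*(2*s - 3)*(2*s + 2)*(4*s**2 - 4*s + 1) - 216*3**(2*s)*s*(2*s - 3)*(2*s + 2)*(4*s**2 - 4*s + 1)*log(2) + 216*3**(2*s)*s*(2*s - 3)*(2*s + 2)*(4*s**2 - 4*s + 1)*log(3) - 108*3**(2*s)*(2*s - 3)*(2*s + 2)*(4*s**2 - 4*s + 1) - 16*6**(2*s)*s**2*(2*s + 2)*(4*s**2 - 4*s + 1) + 1728*s**3*(2*s - 3)*(2*s + 2)*log(2) - 864*s**2*(2*s - 3)*(2*s + 2)*log(2) + 864*s**2*(2*s - 3)*(2*s + 2) + 108*s**2*(2*s - 3)*(4*s**2 - 4*s + 1))/(216*2**(2*s)*(3/2)**s*s**2*(2*s - 3)*(2*s + 2)*(4*s**2 - 4*s + 1))
  -1 < Re(s) < 3/2

peel off the common scale on t: t on [0, 1/4); log(sqrt(t))/sqrt(t) on [1/4, 1); log(sqrt(t)) on [1, 9/4); …
remove the power substitution first: t**2 on [0, 1/2); log(t)/t on [1/2, 1); log(t) on [1, 3/2); …
along the cuts 1/6, 2/3, 3/2, 6, ℳ[f](s) splits into 5 integrals
∫ 3*t/2·t^(s-1) over [0, 1/6)
piece [1/6, 2/3): integrate sqrt(6)*log(sqrt(6)*sqrt(t)/2)/(3*sqrt(t)) against the kernel
the [2/3, 3/2) slice contributes ∫ log(sqrt(6)*sqrt(t)/2)·t^(s-1) dt
for t in [3/2, 6): the term is ∫ exp(-sqrt(6)*sqrt(t)/2)·t^(s-1)
over [6, ∞), the kernel integral of 2*sqrt(6)/(9*t**(3/2)) enters the sum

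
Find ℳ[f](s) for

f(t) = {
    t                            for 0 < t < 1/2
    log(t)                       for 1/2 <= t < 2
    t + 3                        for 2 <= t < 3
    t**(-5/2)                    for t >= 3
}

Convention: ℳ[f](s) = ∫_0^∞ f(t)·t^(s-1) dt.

(-270*2**(2*s)*s**2*(2*s - 5) + 54*2**(2*s)*s*(s + 1)*(2*s - 5)*log(2) - 162*2**(2*s)*s*(2*s - 5) - 54*2**(2*s)*(s + 1)*(2*s - 5) - 4*sqrt(3)*6**s*s**2*(s + 1) + 324*6**s*s**2*(2*s - 5) + 162*6**s*s*(2*s - 5) + 27*s**2*(2*s - 5) + 54*s*(s + 1)*(2*s - 5)*log(2) + (2*s - 5)*(54*s + 54))/(54*2**s*s**2*(s + 1)*(2*s - 5))
  -1 < Re(s) < 5/2

cuts at 1/2, 2, 3: linearity sums the 4 kernel integrals
[0, 1/2) adds the kernel integral of t
between 1/2 and 2 the integrand is log(t)·t^(s-1)
over [2, 3), the kernel integral of (t + 3) enters the sum
[3, ∞) adds the kernel integral of t**(-5/2)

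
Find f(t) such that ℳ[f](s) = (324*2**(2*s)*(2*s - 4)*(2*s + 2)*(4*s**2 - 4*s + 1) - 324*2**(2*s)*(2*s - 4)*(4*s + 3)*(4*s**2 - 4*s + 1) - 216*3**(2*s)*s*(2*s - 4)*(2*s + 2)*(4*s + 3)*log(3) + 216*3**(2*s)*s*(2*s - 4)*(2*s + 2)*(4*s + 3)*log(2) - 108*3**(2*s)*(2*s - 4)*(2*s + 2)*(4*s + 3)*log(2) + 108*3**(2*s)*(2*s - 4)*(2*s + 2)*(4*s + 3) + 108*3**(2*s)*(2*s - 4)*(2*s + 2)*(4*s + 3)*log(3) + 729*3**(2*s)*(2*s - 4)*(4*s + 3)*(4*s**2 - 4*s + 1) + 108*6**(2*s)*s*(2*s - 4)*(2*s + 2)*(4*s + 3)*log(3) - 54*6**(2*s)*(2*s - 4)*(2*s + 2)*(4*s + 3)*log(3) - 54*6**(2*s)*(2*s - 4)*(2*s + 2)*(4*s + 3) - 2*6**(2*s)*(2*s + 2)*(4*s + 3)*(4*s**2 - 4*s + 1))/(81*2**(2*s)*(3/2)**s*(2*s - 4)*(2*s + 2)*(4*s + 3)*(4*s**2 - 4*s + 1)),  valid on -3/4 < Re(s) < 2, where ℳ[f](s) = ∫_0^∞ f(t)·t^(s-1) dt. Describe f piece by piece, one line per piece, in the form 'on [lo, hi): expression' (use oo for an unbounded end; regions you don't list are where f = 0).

peel off the common scale on t: t**(3/4) on [0, 1); 2*t on [1, 9/4); log(sqrt(t))/sqrt(t) on [9/4, 9); …
undo the power substitution: t**(3/2) on [0, 1); 2*t**2 on [1, 3/2); log(t)/t on [3/2, 3); …
the 4 pieces separated at 2/3, 3/2, 6 each add one integral
∫ 2**(1/4)*3**(3/4)*t**(3/4)/2·t^(s-1) over [0, 2/3)
[2/3, 3/2) adds the kernel integral of 3*t
the [3/2, 6) slice contributes ∫ sqrt(6)*log(sqrt(6)*sqrt(t)/2)/(3*sqrt(t))·t^(s-1) dt
[6, ∞) adds the kernel integral of 4/(9*t**2)

on [0, 2/3): 2**(1/4)*3**(3/4)*t**(3/4)/2
on [2/3, 3/2): 3*t
on [3/2, 6): sqrt(6)*log(sqrt(6)*sqrt(t)/2)/(3*sqrt(t))
on [6, oo): 4/(9*t**2)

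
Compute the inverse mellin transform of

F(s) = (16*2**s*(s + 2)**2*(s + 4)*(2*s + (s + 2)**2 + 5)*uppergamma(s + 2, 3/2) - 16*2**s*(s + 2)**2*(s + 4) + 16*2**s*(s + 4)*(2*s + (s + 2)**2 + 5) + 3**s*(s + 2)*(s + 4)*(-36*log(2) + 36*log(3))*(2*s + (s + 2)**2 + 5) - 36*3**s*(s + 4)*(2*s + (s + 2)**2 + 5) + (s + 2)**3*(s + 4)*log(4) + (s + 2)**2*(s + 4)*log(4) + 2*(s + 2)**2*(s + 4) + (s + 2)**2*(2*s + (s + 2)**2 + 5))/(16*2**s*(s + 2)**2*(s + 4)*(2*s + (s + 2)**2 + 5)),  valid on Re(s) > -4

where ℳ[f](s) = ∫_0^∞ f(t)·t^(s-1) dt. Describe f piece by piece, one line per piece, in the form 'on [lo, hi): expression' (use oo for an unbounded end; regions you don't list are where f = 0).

on [0, 1/2): t**4
on [1/2, 1): t**3*log(t)
on [1, 3/2): t**2*log(t)
on [3/2, oo): t**2*exp(-t)

strip the shared t-power: t**2 on [0, 1/2); t*log(t) on [1/2, 1); log(t) on [1, 3/2); …
slice at 1/2, 1, 3/2, transform all 4 pieces, and sum them
over [0, 1/2), the kernel integral of t**4 enters the sum
∫ over [1/2, 1) of t**3*log(t)·t^(s-1) joins the sum
over [1, 3/2), the kernel integral of t**2*log(t) enters the sum
for t in [3/2, ∞): the term is ∫ t**2*exp(-t)·t^(s-1)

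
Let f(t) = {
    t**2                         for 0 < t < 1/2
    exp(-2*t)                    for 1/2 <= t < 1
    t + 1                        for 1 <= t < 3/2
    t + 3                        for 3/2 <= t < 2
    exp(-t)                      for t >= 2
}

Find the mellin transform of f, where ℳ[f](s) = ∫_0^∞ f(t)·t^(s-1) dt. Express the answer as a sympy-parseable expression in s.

(20*2**(2*s)*s*(s + 2) + 12*2**(2*s)*(s + 2) + 4*2**s*s*(s + 1)*(s + 2)*uppergamma(s, 2) - 8*2**s*s*(s + 2) - 4*2**s*(s + 2) - 8*3**s*s*(s + 2) - 8*3**s*(s + 2) + 4*s*(s + 1)*(s + 2)*uppergamma(s, 1) - 4*s*(s + 1)*(s + 2)*uppergamma(s, 2) + s*(s + 1))/(4*2**s*s*(s + 1)*(s + 2))
  Re(s) > -2

treat the 5 regions marked off by 1/2, 1, 3/2, 2 separately and sum
between 0 and 1/2 the integrand is t**2·t^(s-1)
over [1/2, 1), the kernel integral of exp(-2*t) enters the sum
segment [1, 3/2) carries (t + 1); integrate it
on [3/2, 2): add ∫ (t + 3)·t^(s-1) dt
over [2, ∞), the kernel integral of exp(-t) enters the sum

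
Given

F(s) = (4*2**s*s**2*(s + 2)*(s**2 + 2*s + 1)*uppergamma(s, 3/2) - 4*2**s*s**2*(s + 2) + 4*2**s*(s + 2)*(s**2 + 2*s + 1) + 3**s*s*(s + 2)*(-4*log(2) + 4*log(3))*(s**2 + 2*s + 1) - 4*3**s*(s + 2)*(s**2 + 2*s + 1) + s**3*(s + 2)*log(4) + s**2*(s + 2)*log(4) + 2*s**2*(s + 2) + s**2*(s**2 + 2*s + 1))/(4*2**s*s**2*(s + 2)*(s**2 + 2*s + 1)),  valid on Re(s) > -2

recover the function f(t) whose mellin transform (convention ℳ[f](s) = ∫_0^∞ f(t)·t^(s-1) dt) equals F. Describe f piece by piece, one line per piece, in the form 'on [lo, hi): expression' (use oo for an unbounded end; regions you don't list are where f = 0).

the 4 pieces separated at 1/2, 1, 3/2 each add one integral
over [0, 1/2), the kernel integral of t**2 enters the sum
between 1/2 and 1 the integrand is t*log(t)·t^(s-1)
segment 1 to 3/2 holds log(t); add its integral
segment 3/2 to ∞ holds exp(-t); add its integral

on [0, 1/2): t**2
on [1/2, 1): t*log(t)
on [1, 3/2): log(t)
on [3/2, oo): exp(-t)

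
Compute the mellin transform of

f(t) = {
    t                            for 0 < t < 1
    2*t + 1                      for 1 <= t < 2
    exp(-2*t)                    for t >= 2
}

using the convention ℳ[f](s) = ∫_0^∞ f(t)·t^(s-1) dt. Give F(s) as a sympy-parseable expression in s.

summing 3 kernel integrals split by 1, 2 yields ℳ[f](s)
over [0, 1), the kernel integral of t enters the sum
between 1 and 2 the integrand is (2*t + 1)·t^(s-1)
over [2, ∞), the kernel integral of exp(-2*t) enters the sum

(2**s*s*(s + 1)*uppergamma(s, 4) - 2*4**s*s - 4**s + 5*8**s*s + 8**s)/(4**s*s*(s + 1))
  Re(s) > -1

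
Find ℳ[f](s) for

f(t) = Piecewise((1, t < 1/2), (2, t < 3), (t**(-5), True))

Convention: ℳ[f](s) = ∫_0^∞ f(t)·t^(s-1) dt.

(485*6**s*s - 2430*6**s - 243*s + 1215)/(243*2**s*s*(s - 5))
  0 < Re(s) < 5

the shared t-power comes off first: t on [0, 1/2); 2*t on [1/2, 3); t**(-4) on [3, ∞)
cuts at 1/2, 3: linearity sums the 3 kernel integrals
∫ over [0, 1/2) of 1·t^(s-1) joins the sum
segment [1/2, 3) carries 2; integrate it
between 3 and ∞ the integrand is t**(-5)·t^(s-1)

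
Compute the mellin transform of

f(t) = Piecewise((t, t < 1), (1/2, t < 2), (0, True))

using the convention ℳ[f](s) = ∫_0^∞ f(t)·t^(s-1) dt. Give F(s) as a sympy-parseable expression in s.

(2**s*(s + 1) + s - 1)/(2*s*(s + 1))
  Re(s) > -1

integrate the 2 segments split at 1, then add the results
segment [0, 1) carries t; integrate it
∫ over [1, 2) of 1/2·t^(s-1) joins the sum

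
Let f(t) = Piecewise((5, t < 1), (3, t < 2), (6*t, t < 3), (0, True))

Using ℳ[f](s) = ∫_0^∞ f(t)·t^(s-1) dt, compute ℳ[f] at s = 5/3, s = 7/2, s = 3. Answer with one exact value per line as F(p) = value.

F(5/3) = -27*2**(2/3)/5 + 6/5 + 81*3**(2/3)/4
F(7/2) = -304*sqrt(2)/21 + 4/7 + 108*sqrt(3)
F(3) = 637/6

along the cuts 1, 2, ℳ[f](s) splits into 3 integrals
[0, 1) adds the kernel integral of 5
on [1, 2) integrate f = 3 against the kernel
the [2, 3) slice contributes ∫ 6*t·t^(s-1) dt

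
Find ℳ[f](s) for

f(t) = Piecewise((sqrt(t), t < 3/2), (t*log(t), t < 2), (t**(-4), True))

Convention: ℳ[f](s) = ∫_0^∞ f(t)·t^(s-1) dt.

(-32*2**(2*s)*(s - 4)*(2*s + 1) + 3**s*s*(s - 4)*(2*s + 1)*(-24*log(3) + 24*log(2)) + 3**s*(s - 4)*(2*s + 1)*(-24*log(3) + 24*log(2)) + 24*3**s*(s - 4)*(2*s + 1) + 16*3**s*sqrt(6)*(s - 4)*(s**2 + 2*s + 1) + 32*4**s*s*(s - 4)*(2*s + 1)*log(2) + 32*4**s*(s - 4)*(2*s + 1)*log(2) - 4**s*(2*s + 1)*(s**2 + 2*s + 1))/(16*2**s*(s - 4)*(2*s + 1)*(s**2 + 2*s + 1))
  -1/2 < Re(s) < 4

f breaks at 3/2, 2 into 3 integrals to sum
segment 0 to 3/2 holds sqrt(t); add its integral
between 3/2 and 2 the integrand is t*log(t)·t^(s-1)
over [2, ∞), the kernel integral of t**(-4) enters the sum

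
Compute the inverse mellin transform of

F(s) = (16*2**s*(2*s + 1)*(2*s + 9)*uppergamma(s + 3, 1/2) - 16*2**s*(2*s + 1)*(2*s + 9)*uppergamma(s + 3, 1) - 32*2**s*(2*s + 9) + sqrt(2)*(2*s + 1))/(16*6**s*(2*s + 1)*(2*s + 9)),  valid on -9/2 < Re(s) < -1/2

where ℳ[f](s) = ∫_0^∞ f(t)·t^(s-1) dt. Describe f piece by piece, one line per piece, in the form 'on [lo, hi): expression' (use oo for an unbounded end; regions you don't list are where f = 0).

on [0, 1/6): 81*sqrt(3)*t**(9/2)
on [1/6, 1/3): 27*t**3*exp(-3*t)
on [1/3, oo): sqrt(3)*sqrt(t)

invert the common scale on t to get t**(9/2) on [0, 1/2); t**3*exp(-t) on [1/2, 1); sqrt(t) on [1, ∞)
the shared t-power comes off first: t**(7/2) on [0, 1/2); t**2*exp(-t) on [1/2, 1); 1/sqrt(t) on [1, ∞)
undo the shared t-power: t**(3/2) on [0, 1/2); exp(-t) on [1/2, 1); t**(-5/2) on [1, ∞)
split f at 1/6, 1/3: ℳ[f](s) collects 3 kernel integrals
segment [0, 1/6) carries 81*sqrt(3)*t**(9/2); integrate it
over [1/6, 1/3), the kernel integral of 27*t**3*exp(-3*t) enters the sum
∫ over [1/3, ∞) of sqrt(3)*sqrt(t)·t^(s-1) joins the sum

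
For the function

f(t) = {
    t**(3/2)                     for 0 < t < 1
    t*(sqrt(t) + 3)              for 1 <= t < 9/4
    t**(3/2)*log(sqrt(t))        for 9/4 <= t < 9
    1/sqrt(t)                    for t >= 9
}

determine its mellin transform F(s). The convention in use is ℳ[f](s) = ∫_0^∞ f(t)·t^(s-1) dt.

peel off the power substitution: t**3 on [0, 1); t**2*(t + 3) on [1, 3/2); t**3*log(t) on [3/2, 3); …
invert the shared t-power to get t on [0, 1); t + 3 on [1, 3/2); t*log(t) on [3/2, 3); …
breakpoints 1, 9/4, 9: one integral from each of the 4 segments
over [0, 1), the kernel integral of t**(3/2) enters the sum
[1, 9/4) adds the kernel integral of t*(sqrt(t) + 3)
segment [9/4, 9) carries t**(3/2)*log(sqrt(t)); integrate it
segment [9, ∞) carries 1/sqrt(t); integrate it

2**(-2*s - 2)*(-162*2**(2*s + 2)*(2*s - 1)*(2*s + 2)*(4*s + (2*s + 2)**2 + 5) - 162*2**(2*s + 2)*(2*s - 1)*(4*s + (2*s + 2)**2 + 5) - 81*3**(2*s + 2)*(2*s - 1)*(2*s + 2)**2*(2*s + 3)*log(3) + 81*3**(2*s + 2)*(2*s - 1)*(2*s + 2)**2*(2*s + 3)*log(2) - 81*3**(2*s + 2)*(2*s - 1)*(2*s + 2)*(2*s + 3)*log(3) + 81*3**(2*s + 2)*(2*s - 1)*(2*s + 2)*(2*s + 3)*log(2) + 81*3**(2*s + 2)*(2*s - 1)*(2*s + 2)*(2*s + 3) + 243*3**(2*s + 2)*(2*s - 1)*(2*s + 2)*(4*s + (2*s + 2)**2 + 5) + 162*3**(2*s + 2)*(2*s - 1)*(4*s + (2*s + 2)**2 + 5) + 162*6**(2*s + 2)*(2*s - 1)*(2*s + 2)**2*(2*s + 3)*log(3) - 162*6**(2*s + 2)*(2*s - 1)*(2*s + 2)*(2*s + 3) + 162*6**(2*s + 2)*(2*s - 1)*(2*s + 2)*(2*s + 3)*log(3) - 2*6**(2*s + 2)*(2*s + 2)*(2*s + 3)*(4*s + (2*s + 2)**2 + 5))/(27*(2*s - 1)*(2*s + 2)*(2*s + 3)*(4*s + (2*s + 2)**2 + 5))
  -3/2 < Re(s) < 1/2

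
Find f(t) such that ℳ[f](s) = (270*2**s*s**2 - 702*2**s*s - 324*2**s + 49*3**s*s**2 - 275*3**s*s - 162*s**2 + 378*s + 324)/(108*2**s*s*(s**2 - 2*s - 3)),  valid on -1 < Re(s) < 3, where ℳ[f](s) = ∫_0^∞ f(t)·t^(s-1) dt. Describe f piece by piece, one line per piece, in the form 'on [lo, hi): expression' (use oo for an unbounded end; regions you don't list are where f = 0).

along the cuts 1/2, 1, 3/2, ℳ[f](s) splits into 4 integrals
on [0, 1/2) integrate f = t against the kernel
∫ over [1/2, 1) of (2*t + 1)·t^(s-1) joins the sum
segment 1 to 3/2 holds t/2; add its integral
on [3/2, ∞) integrate f = t**(-3) against the kernel

on [0, 1/2): t
on [1/2, 1): 2*t + 1
on [1, 3/2): t/2
on [3/2, oo): t**(-3)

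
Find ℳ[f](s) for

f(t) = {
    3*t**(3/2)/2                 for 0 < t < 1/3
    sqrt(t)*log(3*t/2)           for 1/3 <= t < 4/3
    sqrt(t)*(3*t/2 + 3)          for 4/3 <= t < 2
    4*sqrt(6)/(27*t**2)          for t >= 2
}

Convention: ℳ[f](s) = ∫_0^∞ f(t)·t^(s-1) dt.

3**(-s - 1/2)*(-270*2**(2*s + 1)*(s + 1/2)**2*(2*s - 4) + 54*2**(2*s + 1)*(s + 1/2)*(s + 3/2)*(2*s - 4)*log(2) - 162*2**(2*s + 1)*(s + 1/2)*(2*s - 4) - 54*2**(2*s + 1)*(s + 3/2)*(2*s - 4) - 4*sqrt(3)*6**(s + 1/2)*(s + 1/2)**2*(s + 3/2) + 324*6**(s + 1/2)*(s + 1/2)**2*(2*s - 4) + 162*6**(s + 1/2)*(s + 1/2)*(2*s - 4) + 27*(s + 1/2)**2*(2*s - 4) + 54*(s + 1/2)*(s + 3/2)*(2*s - 4)*log(2) + (2*s - 4)*(54*s + 81))/(54*(s + 1/2)**2*(s + 3/2)*(2*s - 4))
  -3/2 < Re(s) < 2

invert the shared t-power to get 3*t/2 on [0, 1/3); log(3*t/2) on [1/3, 4/3); 3*t/2 + 3 on [4/3, 2); …
reversing the common scale on t: t on [0, 1/2); log(t) on [1/2, 2); t + 3 on [2, 3); …
breakpoints 1/3, 4/3, 2: one integral from each of the 4 segments
piece [0, 1/3): integrate 3*t**(3/2)/2 against the kernel
∫ sqrt(t)*log(3*t/2)·t^(s-1) over [1/3, 4/3)
over [4/3, 2), the kernel integral of sqrt(t)*(3*t/2 + 3) enters the sum
piece [2, ∞): integrate 4*sqrt(6)/(27*t**2) against the kernel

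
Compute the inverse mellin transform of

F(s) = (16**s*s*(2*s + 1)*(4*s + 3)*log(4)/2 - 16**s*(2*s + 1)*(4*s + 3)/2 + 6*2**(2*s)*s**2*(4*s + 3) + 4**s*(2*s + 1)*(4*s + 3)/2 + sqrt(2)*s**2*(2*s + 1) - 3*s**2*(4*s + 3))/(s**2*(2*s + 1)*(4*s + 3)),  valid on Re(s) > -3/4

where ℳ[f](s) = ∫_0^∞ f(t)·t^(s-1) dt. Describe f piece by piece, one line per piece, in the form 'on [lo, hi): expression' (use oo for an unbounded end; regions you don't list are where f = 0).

peel off the power substitution: sqrt(2)*t**(3/2)/4 on [0, 1); 3*t/2 on [1, 2); log(t/2) on [2, 4)
peel off the common scale on t: t**(3/2) on [0, 1/2); 3*t on [1/2, 1); log(t) on [1, 2)
slice at 1, 4, transform all 3 pieces, and sum them
segment 0 to 1 holds sqrt(2)*t**(3/4)/4; add its integral
the [1, 4) slice contributes ∫ 3*sqrt(t)/2·t^(s-1) dt
over [4, 16), the kernel integral of log(sqrt(t)/2) enters the sum

on [0, 1): sqrt(2)*t**(3/4)/4
on [1, 4): 3*sqrt(t)/2
on [4, 16): log(sqrt(t)/2)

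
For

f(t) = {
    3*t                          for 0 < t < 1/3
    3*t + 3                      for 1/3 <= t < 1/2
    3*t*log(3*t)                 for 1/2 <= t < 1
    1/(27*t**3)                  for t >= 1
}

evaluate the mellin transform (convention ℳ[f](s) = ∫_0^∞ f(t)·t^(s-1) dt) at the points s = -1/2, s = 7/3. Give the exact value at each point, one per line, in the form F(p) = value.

F(-1/2) = -2266/189 + 3*sqrt(2) + log(2**(3*sqrt(2))*3**(6 - 3*sqrt(2))) + 6*sqrt(3)
F(7/3) = -193/900 - 3**(2/3)/21 - 9*2**(2/3)*log(3)/160 + 9*2**(2/3)*log(2)/160 + 2619*2**(2/3)/11200 + 9*log(3)/10

back out the common scale on t: t on [0, 1); t + 3 on [1, 3/2); t*log(t) on [3/2, 3); …
split f at 1/3, 1/2, 1: ℳ[f](s) collects 4 kernel integrals
∫ over [0, 1/3) of 3*t·t^(s-1) joins the sum
the [1/3, 1/2) slice contributes ∫ (3*t + 3)·t^(s-1) dt
over [1/2, 1), the kernel integral of 3*t*log(3*t) enters the sum
over [1, ∞), the kernel integral of 1/(27*t**3) enters the sum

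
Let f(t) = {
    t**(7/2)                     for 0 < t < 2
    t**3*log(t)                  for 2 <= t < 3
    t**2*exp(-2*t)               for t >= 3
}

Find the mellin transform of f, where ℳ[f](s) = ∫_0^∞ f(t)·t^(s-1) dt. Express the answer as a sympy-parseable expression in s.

strip the shared t-power: t**(3/2) on [0, 2); t*log(t) on [2, 3); exp(-2*t) on [3, ∞)
f breaks at 2, 3 into 3 integrals to sum
on [0, 2): add ∫ t**(7/2)·t^(s-1) dt
segment 2 to 3 holds t**3*log(t); add its integral
∫ t**2*exp(-2*t)·t^(s-1) over [3, ∞)

6**(-s - 2)*(-2*12**(s + 2)*(s + 2)*(2*s + 7)*log(2) - 2*12**(s + 2)*(2*s + 7)*log(2) + 2*12**(s + 2)*(2*s + 7) + 4*12**(s + 2)*sqrt(2)*(2*s + (s + 2)**2 + 5) + 3*18**(s + 2)*(s + 2)*(2*s + 7)*log(3) - 3*18**(s + 2)*(2*s + 7) + 3*18**(s + 2)*(2*s + 7)*log(3) + 3**(s + 2)*(2*s + 7)*(2*s + (s + 2)**2 + 5)*uppergamma(s + 2, 6))/((2*s + 7)*(2*s + (s + 2)**2 + 5))
  Re(s) > -7/2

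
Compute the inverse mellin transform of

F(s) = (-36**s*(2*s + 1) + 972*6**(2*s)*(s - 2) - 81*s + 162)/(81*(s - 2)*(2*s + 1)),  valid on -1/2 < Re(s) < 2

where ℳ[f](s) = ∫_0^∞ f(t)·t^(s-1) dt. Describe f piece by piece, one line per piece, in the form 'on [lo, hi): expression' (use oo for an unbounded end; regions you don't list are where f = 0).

reversing the power substitution: t/2 on [0, 1); t on [1, 6); 16/t**4 on [6, ∞)
undo the common scale on t: t on [0, 1/2); 2*t on [1/2, 3); t**(-4) on [3, ∞)
cuts at 1, 36: linearity sums the 3 kernel integrals
[0, 1) adds the kernel integral of sqrt(t)/2
segment [1, 36) carries sqrt(t); integrate it
on [36, ∞): add ∫ 16/t**2·t^(s-1) dt

on [0, 1): sqrt(t)/2
on [1, 36): sqrt(t)
on [36, oo): 16/t**2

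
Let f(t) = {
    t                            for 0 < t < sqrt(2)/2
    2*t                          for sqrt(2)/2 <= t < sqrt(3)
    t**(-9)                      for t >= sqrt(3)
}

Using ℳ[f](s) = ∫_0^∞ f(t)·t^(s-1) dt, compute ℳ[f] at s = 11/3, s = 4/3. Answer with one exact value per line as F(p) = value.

remove the shared t-power first: t**2 on [0, sqrt(2)/2); 2*t**2 on [sqrt(2)/2, sqrt(3)); t**(-8) on [sqrt(3), ∞)
undo the power substitution: t on [0, 1/2); 2*t on [1/2, 3); t**(-4) on [3, ∞)
split f at sqrt(2)/2, sqrt(3): ℳ[f](s) collects 3 kernel integrals
the [0, sqrt(2)/2) slice contributes ∫ t·t^(s-1) dt
between sqrt(2)/2 and sqrt(3) the integrand is 2*t·t^(s-1)
for t in [sqrt(3), ∞): the term is ∫ t**(-9)·t^(s-1)

F(11/3) = 2**(2/3)*(-54 + 3895*6**(1/3))/2016
F(4/3) = 2**(5/6)*(-1863 + 22370*6**(1/6))/17388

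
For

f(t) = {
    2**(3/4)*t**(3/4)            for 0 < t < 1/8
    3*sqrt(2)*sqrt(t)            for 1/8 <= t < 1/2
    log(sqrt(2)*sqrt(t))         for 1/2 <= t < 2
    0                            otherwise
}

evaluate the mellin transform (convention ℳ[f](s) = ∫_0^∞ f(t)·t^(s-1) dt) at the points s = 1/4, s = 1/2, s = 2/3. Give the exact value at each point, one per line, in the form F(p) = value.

back out the common scale on t: t**(3/4) on [0, 1/4); 3*sqrt(t) on [1/4, 1); log(sqrt(t)) on [1, 4)
reversing the power substitution: t**(3/2) on [0, 1/2); 3*t on [1/2, 1); log(t) on [1, 2)
cuts at 1/8, 1/2: linearity sums the 3 kernel integrals
∫ over [0, 1/8) of 2**(3/4)*t**(3/4)·t^(s-1) joins the sum
over [1/8, 1/2), the kernel integral of 3*sqrt(2)*sqrt(t) enters the sum
segment 1/2 to 2 holds log(sqrt(2)*sqrt(t)); add its integral

F(1/4) = 2**(1/4)*(-72 + 32*log(2) + 49*sqrt(2))/8
F(1/2) = sqrt(2)*(2*sqrt(2) + 5 + 80*log(2))/40
F(2/3) = -9*2**(2/3)/8 - 9/28 + 3*sqrt(2)/68 + 3*2**(2/3)*log(2)/2 + 207*2**(1/3)/112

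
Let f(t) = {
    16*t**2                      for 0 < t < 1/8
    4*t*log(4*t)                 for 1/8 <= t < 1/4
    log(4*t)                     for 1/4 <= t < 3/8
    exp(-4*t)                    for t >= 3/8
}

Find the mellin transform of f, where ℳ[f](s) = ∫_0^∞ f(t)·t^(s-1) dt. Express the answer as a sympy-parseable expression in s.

remove the power substitution first: 16*t**4 on [0, sqrt(2)/4); 4*t**2*log(4*t**2) on [sqrt(2)/4, 1/2); log(4*t**2) on [1/2, sqrt(6)/4); …
reversing the common scale on t: t**4 on [0, sqrt(2)/2); t**2*log(t**2) on [sqrt(2)/2, 1); log(t**2) on [1, sqrt(6)/2); …
remove the power substitution first: t**2 on [0, 1/2); t*log(t) on [1/2, 1); log(t) on [1, 3/2); …
split f at 1/8, 1/4, 3/8: ℳ[f](s) collects 4 kernel integrals
the [0, 1/8) slice contributes ∫ 16*t**2·t^(s-1) dt
between 1/8 and 1/4 the integrand is 4*t*log(4*t)·t^(s-1)
[1/4, 3/8) adds the kernel integral of log(4*t)
between 3/8 and ∞ the integrand is exp(-4*t)·t^(s-1)

(4*2**s*s**2*(s + 2)*(s**2 + 2*s + 1)*uppergamma(s, 3/2) - 4*2**s*s**2*(s + 2) + 4*2**s*(s + 2)*(s**2 + 2*s + 1) + 3**s*s*(s + 2)*(-4*log(2) + 4*log(3))*(s**2 + 2*s + 1) - 4*3**s*(s + 2)*(s**2 + 2*s + 1) + s**3*(s + 2)*log(4) + s**2*(s + 2)*log(4) + 2*s**2*(s + 2) + s**2*(s**2 + 2*s + 1))/(4*2**(3*s)*s**2*(s + 2)*(s**2 + 2*s + 1))
  Re(s) > -2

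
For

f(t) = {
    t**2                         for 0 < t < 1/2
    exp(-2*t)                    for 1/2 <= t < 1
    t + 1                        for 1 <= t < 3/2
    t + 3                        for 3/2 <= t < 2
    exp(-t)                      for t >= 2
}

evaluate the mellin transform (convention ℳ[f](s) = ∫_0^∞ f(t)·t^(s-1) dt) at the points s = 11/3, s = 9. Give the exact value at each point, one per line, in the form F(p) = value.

linearity at 1/2, 1, 3/2, 2 turns ℳ[f](s) into 5 summed integrals
over [0, 1/2), the kernel integral of t**2 enters the sum
for t in [1/2, 1): the term is ∫ exp(-2*t)·t^(s-1)
∫ over [1, 3/2) of (t + 1)·t^(s-1) joins the sum
between 3/2 and 2 the integrand is (t + 3)·t^(s-1)
∫ over [2, ∞) of exp(-t)·t^(s-1) joins the sum

F(11/3) = 2**(1/3)*(-77112*3**(2/3) - 20400*2**(2/3) - 5236*uppergamma(11/3, 2) + 231 + 5236*uppergamma(11/3, 1) + 41888*2**(2/3)*uppergamma(11/3, 2) + 835584*2**(1/3))/83776
F(9) = (217009980*E + 267949573*exp(2) + 301364743680)*exp(-2)/1013760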